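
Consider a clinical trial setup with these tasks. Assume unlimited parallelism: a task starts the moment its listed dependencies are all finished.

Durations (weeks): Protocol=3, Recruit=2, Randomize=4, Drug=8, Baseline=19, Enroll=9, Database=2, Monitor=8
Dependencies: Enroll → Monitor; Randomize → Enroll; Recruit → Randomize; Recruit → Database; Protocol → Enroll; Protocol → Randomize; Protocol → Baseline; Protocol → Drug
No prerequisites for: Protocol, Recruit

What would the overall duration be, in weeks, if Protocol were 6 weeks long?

The binding path is Protocol→Randomize→Enroll→Monitor = 3+4+9+8 = 24; finish at 24 weeks.
Protocol lies on that path, so at 6 weeks the path becomes 27 weeks.
No other chain overtakes it, so the finish is 27 weeks.

27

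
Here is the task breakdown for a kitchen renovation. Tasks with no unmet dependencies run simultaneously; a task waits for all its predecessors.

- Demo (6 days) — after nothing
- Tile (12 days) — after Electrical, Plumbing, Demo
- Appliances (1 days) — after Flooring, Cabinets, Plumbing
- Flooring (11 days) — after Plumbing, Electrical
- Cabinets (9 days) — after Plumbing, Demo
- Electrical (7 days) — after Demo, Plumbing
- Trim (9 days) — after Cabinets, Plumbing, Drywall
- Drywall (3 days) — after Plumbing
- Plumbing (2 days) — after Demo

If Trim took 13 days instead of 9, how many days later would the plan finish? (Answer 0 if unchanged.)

Baseline: Demo→Plumbing→Electrical→Flooring→Appliances = 6+2+7+11+1 = 27 → 27 days.
Trim has 1 day of float (longest path through it is 26).
Now Demo→Plumbing→Cabinets→Trim = 6+2+9+13 = 30 is longest, so the finish becomes 30 days.
Change in finish: 30 − 27 = +3 days.

3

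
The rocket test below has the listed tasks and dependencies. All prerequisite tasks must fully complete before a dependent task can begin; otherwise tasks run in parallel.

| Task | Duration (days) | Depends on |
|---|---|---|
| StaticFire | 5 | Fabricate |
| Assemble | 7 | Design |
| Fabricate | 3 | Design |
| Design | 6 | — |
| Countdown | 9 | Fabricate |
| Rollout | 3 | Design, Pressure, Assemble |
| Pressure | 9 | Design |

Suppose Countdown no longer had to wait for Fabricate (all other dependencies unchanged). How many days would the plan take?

Before: longest chain Design→Fabricate→Countdown = 6+3+9 = 18, finish 18.
Without Fabricate→Countdown, Countdown's earliest start moves from 9 to 0.
The longest chain is now Design→Pressure→Rollout = 6+9+3 = 18, so the plan takes 18 days.

18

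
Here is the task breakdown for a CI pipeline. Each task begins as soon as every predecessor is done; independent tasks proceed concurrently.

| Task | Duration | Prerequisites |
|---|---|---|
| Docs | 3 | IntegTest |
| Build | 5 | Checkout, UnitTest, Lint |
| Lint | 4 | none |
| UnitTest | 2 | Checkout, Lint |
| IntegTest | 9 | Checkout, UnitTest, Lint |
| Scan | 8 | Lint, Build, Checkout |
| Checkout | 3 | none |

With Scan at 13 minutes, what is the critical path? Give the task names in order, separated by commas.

Critical path before the change: Lint→UnitTest→Build→Scan = 4+2+5+8 = 19 giving 19 minutes.
Scan lies on that path, so at 13 minutes the path becomes 24 minutes.
The critical path is still Lint→UnitTest→Build→Scan; finish is now 24 minutes.

Lint, UnitTest, Build, Scan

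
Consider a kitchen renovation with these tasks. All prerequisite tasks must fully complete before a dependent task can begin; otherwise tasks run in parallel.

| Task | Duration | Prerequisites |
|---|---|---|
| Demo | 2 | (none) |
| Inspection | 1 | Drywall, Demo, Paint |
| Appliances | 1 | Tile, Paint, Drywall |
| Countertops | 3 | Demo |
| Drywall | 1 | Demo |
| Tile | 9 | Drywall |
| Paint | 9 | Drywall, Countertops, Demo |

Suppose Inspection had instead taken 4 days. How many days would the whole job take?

18

As given, the longest chain is Demo→Countertops→Paint→Inspection = 2+3+9+1 = 15, so the finish is 15 days.
Since Inspection is critical, the +3 change carries straight to that chain (now 18 days).
The critical path is still Demo→Countertops→Paint→Inspection; finish is now 18 days.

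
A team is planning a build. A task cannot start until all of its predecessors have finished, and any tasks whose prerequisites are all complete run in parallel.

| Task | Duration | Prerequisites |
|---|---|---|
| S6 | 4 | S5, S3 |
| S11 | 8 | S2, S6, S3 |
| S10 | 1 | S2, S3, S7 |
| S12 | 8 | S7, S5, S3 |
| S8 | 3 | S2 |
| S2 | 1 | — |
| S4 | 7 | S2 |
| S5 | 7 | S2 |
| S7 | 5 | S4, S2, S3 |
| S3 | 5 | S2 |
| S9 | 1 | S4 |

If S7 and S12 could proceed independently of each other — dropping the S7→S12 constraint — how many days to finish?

20

Before: longest chain S2→S4→S7→S12 = 1+7+5+8 = 21, finish 21.
Without S7→S12, S12's earliest start moves from 13 to 8.
After: S2→S5→S6→S11 = 1+7+4+8 = 20 → 20 days.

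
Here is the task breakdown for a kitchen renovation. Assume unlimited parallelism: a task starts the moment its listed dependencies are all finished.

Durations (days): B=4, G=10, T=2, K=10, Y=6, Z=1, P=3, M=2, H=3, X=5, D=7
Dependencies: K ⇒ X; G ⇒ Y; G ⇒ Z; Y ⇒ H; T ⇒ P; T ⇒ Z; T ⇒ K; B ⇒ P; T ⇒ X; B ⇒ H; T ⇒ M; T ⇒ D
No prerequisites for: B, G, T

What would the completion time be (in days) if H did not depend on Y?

17

Before: longest chain G→Y→H = 10+6+3 = 19, finish 19.
Without Y→H, H's earliest start moves from 16 to 4.
New critical path: T→K→X = 2+10+5 = 17 ⇒ 17 days.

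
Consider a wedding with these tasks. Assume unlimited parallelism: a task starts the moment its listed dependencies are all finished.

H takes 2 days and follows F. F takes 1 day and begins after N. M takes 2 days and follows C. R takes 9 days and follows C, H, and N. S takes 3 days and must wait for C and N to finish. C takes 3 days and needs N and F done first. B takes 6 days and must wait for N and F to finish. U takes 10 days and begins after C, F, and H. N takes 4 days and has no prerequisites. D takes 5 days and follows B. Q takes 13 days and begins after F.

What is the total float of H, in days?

Critical path: N→F→C→U = 4+1+3+10 = 18, so the finish is 18 days.
The longest chain containing H totals 17 days.
Float = 18 − 17 = 1.

1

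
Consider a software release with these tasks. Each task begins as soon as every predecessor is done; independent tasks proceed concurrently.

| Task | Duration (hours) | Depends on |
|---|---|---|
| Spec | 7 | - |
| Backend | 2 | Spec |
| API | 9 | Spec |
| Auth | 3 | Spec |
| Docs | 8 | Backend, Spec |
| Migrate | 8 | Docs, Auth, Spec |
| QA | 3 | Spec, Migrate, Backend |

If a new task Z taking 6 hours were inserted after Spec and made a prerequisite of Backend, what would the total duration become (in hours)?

Originally the job takes 28 hours.
With Z inserted, Backend now waits for max(Spec, Z).
New critical path: Spec→Z→Backend→Docs→Migrate→QA = 7+6+2+8+8+3 = 34 ⇒ 34 hours.

34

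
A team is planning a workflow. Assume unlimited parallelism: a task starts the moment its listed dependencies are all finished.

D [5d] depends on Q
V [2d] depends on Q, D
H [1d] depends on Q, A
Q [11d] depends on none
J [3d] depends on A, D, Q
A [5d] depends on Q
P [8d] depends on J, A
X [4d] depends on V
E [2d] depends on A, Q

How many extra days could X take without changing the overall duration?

Critical path: Q→D→J→P = 11+5+3+8 = 27, so the finish is 27 days.
Longest path through X: 22 days (earliest finish 22, latest finish 27).
Slack of X = 23 − 18 = 5 days.

5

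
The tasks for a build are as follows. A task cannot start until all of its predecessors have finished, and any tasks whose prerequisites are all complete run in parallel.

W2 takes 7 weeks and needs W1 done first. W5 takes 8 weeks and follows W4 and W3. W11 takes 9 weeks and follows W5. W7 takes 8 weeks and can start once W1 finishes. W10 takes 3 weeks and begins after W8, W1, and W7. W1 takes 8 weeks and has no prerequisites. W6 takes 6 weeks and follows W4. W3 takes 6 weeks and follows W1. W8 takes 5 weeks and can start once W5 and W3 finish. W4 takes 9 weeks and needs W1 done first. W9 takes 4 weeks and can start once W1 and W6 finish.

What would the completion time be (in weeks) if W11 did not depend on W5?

33

Original critical path: W1→W4→W5→W11 = 8+9+8+9 = 34 ⇒ 34 weeks.
Without W5→W11, W11's earliest start moves from 25 to 0.
After: W1→W4→W5→W8→W10 = 8+9+8+5+3 = 33 → 33 weeks.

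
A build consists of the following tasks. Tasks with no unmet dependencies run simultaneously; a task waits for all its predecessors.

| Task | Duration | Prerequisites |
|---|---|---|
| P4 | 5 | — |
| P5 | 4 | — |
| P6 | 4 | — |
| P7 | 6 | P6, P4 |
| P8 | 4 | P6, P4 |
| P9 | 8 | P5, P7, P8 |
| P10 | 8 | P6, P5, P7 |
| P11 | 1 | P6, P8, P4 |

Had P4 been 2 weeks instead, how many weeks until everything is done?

18

The binding path is P4→P7→P9 = 5+6+8 = 19; finish at 19 weeks.
P4 lies on that path, so at 2 weeks the path becomes 16 weeks.
Now P6→P7→P9 = 4+6+8 = 18 is longest, so the finish becomes 18 weeks.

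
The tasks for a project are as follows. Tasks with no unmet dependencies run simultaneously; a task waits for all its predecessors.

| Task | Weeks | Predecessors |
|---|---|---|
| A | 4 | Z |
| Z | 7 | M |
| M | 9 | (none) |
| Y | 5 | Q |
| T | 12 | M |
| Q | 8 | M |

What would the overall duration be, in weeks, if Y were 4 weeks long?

21

Actual critical path: M→Q→Y = 9+8+5 = 22 ⇒ 22 weeks.
Y lies on that path, so at 4 weeks the path becomes 21 weeks.
The critical path is still M→Q→Y; finish is now 21 weeks.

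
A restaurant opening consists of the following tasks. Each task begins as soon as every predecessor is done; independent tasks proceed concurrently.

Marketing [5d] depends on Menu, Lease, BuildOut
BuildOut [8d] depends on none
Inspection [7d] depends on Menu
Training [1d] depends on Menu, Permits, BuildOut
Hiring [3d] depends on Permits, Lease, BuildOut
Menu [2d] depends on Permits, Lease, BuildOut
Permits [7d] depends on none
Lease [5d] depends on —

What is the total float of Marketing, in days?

Critical path: BuildOut→Menu→Inspection = 8+2+7 = 17, so the finish is 17 days.
Marketing finishes as early as 15 and must finish by 17.
Float = 17 − 15 = 2.

2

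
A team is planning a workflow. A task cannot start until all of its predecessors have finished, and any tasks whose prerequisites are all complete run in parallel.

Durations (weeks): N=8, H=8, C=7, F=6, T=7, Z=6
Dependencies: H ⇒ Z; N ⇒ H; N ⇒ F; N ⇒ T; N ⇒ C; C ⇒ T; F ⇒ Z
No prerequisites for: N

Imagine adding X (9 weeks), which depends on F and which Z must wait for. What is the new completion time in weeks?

29

Originally the plan takes 22 weeks.
With X inserted, Z now waits for max(H, F, X).
New critical path: N→F→X→Z = 8+6+9+6 = 29 ⇒ 29 weeks.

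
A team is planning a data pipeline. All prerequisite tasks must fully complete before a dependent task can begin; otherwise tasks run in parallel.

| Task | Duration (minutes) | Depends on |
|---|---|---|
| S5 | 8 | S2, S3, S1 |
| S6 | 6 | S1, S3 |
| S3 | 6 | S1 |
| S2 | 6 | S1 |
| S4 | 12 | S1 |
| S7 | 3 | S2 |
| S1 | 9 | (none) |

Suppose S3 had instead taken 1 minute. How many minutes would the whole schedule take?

As given, the longest chain is S1→S3→S5 = 9+6+8 = 23, so the finish is 23 minutes.
S3 lies on that path, so at 1 minute the path becomes 18 minutes.
Now S1→S2→S5 = 9+6+8 = 23 is longest, so the finish becomes 23 minutes.

23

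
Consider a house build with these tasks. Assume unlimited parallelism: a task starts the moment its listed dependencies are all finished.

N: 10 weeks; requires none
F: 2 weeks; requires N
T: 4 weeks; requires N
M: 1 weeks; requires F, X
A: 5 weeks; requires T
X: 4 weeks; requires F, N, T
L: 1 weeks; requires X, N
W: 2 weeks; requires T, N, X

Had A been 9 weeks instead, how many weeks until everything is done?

23

Actual critical path: N→T→X→W = 10+4+4+2 = 20 ⇒ 20 weeks.
A has 1 week of float (longest path through it is 19).
Now N→T→A = 10+4+9 = 23 is longest, so the finish becomes 23 weeks.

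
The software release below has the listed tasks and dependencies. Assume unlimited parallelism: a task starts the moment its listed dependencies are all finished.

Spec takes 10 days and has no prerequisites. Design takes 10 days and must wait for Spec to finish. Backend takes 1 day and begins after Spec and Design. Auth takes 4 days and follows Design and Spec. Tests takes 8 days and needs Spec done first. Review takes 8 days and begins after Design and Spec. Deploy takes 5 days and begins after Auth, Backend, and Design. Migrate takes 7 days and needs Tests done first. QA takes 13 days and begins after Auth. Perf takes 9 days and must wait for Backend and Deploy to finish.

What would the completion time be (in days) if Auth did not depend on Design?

Before: longest chain Spec→Design→Auth→Deploy→Perf = 10+10+4+5+9 = 38, finish 38.
Without Design→Auth, Auth's earliest start moves from 20 to 10.
New critical path: Spec→Design→Backend→Deploy→Perf = 10+10+1+5+9 = 35 ⇒ 35 days.

35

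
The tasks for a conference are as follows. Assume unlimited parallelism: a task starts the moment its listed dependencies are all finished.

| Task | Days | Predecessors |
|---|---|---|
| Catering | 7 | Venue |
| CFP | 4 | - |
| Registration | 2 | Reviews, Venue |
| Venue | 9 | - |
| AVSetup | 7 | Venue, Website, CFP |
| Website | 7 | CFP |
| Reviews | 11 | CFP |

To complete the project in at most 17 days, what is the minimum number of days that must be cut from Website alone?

1

Current finish: 18 days; target: 17.
Website is on every critical path, so each day cut from Website cuts the finish by one (this holds down to a finish of 17).
Need 18 − 17 = 1 day off Website → Website becomes 6 days, finish becomes 17.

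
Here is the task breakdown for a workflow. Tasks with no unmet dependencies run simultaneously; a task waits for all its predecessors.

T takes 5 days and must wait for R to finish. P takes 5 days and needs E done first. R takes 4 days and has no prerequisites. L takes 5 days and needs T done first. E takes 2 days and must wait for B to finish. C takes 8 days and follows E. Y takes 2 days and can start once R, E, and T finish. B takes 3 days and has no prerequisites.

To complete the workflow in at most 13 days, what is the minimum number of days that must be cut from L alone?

1

Current finish: 14 days; target: 13.
L is on every critical path, so each day cut from L cuts the finish by one (this holds down to a finish of 13).
Need 14 − 13 = 1 day off L → L becomes 4 days, finish becomes 13.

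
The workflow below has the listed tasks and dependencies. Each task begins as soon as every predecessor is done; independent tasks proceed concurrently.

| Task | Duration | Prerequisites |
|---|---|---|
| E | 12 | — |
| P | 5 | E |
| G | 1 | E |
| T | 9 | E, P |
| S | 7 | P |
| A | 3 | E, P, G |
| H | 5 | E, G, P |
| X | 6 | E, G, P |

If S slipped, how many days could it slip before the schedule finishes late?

The longest chain is E→P→T = 12+5+9 = 26; overall finish 26 days.
S finishes as early as 24 and must finish by 26.
Slack of S = 19 − 17 = 2 days.

2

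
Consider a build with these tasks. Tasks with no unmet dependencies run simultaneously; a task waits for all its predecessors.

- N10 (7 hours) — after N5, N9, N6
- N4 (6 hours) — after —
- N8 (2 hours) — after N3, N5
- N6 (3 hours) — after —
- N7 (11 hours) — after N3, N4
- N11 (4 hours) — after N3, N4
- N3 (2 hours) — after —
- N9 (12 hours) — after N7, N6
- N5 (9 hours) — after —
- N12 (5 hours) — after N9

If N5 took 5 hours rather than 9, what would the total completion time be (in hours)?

36

As given, the longest chain is N4→N7→N9→N10 = 6+11+12+7 = 36, so the finish is 36 hours.
N5 is off the critical path — its longest chain is 16 hours, giving 20 of slack.
That remains the longest chain; total 36 hours.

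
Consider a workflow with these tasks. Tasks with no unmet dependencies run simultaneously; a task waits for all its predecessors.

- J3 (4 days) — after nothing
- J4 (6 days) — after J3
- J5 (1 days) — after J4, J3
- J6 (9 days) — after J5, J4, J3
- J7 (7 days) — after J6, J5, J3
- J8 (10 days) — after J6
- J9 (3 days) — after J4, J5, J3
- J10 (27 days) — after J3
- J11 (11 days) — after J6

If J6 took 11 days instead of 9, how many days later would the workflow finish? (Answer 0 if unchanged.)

Critical path before the change: J3→J4→J5→J6→J11 = 4+6+1+9+11 = 31 giving 31 days.
J6 lies on that path, so at 11 days the path becomes 33 days.
That remains the longest chain; total 33 days.
Change in finish: 33 − 31 = +2 days.

2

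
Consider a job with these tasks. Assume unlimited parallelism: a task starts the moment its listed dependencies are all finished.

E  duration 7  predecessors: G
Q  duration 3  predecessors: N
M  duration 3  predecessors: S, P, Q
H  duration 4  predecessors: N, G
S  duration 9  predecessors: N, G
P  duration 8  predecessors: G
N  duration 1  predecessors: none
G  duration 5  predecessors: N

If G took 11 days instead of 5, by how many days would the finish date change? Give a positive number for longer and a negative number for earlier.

6

Baseline: N→G→S→M = 1+5+9+3 = 18 → 18 days.
Since G is critical, the +6 change carries straight to that chain (now 24 days).
The critical path is still N→G→S→M; finish is now 24 days.
Change in finish: 24 − 18 = +6 days.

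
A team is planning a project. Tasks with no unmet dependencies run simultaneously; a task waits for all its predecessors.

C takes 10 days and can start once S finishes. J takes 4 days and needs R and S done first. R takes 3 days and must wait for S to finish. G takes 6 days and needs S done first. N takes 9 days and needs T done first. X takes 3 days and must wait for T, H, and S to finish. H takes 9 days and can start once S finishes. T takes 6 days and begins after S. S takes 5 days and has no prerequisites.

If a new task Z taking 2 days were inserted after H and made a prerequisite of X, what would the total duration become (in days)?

Originally the project takes 20 days.
With Z inserted, X now waits for max(T, H, S, Z).
New critical path: S→T→N = 5+6+9 = 20 ⇒ 20 days.

20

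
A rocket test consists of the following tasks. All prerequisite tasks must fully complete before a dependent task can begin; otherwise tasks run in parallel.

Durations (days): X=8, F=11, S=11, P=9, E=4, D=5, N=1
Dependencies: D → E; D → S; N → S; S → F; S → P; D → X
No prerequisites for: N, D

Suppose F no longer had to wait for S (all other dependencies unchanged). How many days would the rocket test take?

25

Original critical path: D→S→F = 5+11+11 = 27 ⇒ 27 days.
Without S→F, F's earliest start moves from 16 to 0.
After: D→S→P = 5+11+9 = 25 → 25 days.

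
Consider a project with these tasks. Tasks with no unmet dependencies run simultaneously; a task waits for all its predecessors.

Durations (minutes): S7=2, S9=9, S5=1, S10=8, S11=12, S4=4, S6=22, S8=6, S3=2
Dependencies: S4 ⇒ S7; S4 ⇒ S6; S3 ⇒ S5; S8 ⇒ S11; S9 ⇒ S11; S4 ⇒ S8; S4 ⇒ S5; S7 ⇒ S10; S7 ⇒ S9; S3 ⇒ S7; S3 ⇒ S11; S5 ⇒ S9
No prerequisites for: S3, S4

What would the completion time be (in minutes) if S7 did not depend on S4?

26

Before: longest chain S4→S7→S9→S11 = 4+2+9+12 = 27, finish 27.
Without S4→S7, S7's earliest start moves from 4 to 2.
After: S4→S5→S9→S11 = 4+1+9+12 = 26 → 26 minutes.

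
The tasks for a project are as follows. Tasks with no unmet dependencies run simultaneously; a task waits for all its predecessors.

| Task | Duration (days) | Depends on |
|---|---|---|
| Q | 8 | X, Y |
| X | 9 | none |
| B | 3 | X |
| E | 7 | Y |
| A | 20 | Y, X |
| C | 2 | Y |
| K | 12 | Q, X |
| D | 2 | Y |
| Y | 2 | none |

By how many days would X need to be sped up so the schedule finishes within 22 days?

7

Current finish: 29 days; target: 22.
X is on every critical path, so each day cut from X cuts the finish by one (this holds down to a finish of 22).
Need 29 − 22 = 7 days off X → X becomes 2 days, finish becomes 22.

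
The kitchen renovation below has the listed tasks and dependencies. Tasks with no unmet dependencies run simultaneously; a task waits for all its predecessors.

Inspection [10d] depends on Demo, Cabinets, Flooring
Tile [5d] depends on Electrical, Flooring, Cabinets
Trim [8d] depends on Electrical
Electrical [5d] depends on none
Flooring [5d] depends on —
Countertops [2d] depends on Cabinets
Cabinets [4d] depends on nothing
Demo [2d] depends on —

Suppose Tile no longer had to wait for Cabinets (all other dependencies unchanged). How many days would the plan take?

Before: longest chain Flooring→Inspection = 5+10 = 15, finish 15.
Dropping Cabinets→Tile doesn't change Tile's earliest start (5); another predecessor still binds.
The longest chain is now Flooring→Inspection = 5+10 = 15, so the plan takes 15 days.

15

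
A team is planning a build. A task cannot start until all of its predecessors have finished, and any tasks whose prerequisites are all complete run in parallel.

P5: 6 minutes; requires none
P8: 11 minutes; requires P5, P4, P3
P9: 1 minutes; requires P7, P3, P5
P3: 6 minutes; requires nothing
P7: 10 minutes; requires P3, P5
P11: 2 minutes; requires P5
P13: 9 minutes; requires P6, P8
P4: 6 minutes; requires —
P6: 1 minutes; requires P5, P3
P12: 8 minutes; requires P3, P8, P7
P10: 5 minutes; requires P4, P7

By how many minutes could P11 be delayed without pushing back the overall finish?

P3→P8→P13 = 6+11+9 = 26 sets the makespan at 26 minutes.
Longest path through P11: 8 minutes (earliest finish 8, latest finish 26).
Slack of P11 = 24 − 6 = 18 minutes.

18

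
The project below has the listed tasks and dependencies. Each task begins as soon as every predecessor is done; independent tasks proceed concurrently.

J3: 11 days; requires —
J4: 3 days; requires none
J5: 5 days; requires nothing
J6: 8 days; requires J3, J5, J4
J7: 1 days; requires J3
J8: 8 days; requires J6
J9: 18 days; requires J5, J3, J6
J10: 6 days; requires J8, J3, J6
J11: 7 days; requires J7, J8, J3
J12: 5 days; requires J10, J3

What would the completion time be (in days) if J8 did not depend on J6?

37

With the dependency in place, J3→J6→J8→J10→J12 = 11+8+8+6+5 = 38 sets the finish at 38 days.
Without J6→J8, J8's earliest start moves from 19 to 0.
New critical path: J3→J6→J9 = 11+8+18 = 37 ⇒ 37 days.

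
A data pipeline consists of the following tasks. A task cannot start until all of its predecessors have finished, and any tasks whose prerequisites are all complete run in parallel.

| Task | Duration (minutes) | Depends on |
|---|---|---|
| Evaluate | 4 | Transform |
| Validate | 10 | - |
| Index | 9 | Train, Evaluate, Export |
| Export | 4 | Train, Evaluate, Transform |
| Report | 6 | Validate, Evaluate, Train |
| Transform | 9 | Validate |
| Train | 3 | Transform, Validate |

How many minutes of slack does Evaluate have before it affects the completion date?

0

Critical path: Validate→Transform→Evaluate→Export→Index = 10+9+4+4+9 = 36, so the finish is 36 minutes.
Longest path through Evaluate: 36 minutes (earliest finish 23, latest finish 23).
So Evaluate can slip 23 − 23 = 0 minutes.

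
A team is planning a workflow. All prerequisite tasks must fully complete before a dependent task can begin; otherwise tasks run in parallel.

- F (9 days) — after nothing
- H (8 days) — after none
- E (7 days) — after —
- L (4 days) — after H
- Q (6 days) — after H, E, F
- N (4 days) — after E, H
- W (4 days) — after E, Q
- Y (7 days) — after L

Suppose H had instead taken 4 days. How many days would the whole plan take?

Actual critical path: H→L→Y = 8+4+7 = 19 ⇒ 19 days.
Since H is critical, the -4 change carries straight to that chain (now 15 days).
New critical path: F→Q→W = 9+6+4 = 19 ⇒ 19 days.

19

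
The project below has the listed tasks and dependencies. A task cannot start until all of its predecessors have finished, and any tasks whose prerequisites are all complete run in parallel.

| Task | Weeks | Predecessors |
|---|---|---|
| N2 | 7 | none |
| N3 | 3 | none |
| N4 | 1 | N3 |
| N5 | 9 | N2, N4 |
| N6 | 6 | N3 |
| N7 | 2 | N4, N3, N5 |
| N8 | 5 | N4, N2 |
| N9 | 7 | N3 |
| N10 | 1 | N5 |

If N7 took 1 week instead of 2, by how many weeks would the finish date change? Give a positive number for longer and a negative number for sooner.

As given, the longest chain is N2→N5→N7 = 7+9+2 = 18, so the finish is 18 weeks.
N7 lies on that path, so at 1 week the path becomes 17 weeks.
No other chain overtakes it, so the finish is 17 weeks.
Change in finish: 17 − 18 = -1 weeks.

-1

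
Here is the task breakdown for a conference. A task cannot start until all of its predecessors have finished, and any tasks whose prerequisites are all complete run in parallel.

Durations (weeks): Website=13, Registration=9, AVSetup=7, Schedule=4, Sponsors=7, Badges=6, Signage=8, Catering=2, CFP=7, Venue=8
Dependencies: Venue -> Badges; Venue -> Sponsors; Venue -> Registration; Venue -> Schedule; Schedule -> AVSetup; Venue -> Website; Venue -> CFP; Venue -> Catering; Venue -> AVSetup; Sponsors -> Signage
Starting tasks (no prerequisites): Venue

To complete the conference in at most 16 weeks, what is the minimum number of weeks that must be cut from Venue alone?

Current finish: 23 weeks; target: 16.
Venue is on every critical path, so each week cut from Venue cuts the finish by one (this holds down to a finish of 16).
Need 23 − 16 = 7 weeks off Venue → Venue becomes 1 week, finish becomes 16.

7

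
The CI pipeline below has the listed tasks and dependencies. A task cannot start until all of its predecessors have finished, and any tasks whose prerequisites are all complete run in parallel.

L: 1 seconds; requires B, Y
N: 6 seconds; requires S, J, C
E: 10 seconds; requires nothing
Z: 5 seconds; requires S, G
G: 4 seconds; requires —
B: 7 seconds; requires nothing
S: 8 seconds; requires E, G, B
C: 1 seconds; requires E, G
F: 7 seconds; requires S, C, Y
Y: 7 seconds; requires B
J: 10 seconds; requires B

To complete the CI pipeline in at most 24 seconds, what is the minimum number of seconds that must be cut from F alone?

Current finish: 25 seconds; target: 24.
F is on every critical path, so each second cut from F cuts the finish by one (this holds down to a finish of 24).
Need 25 − 24 = 1 second off F → F becomes 6 seconds, finish becomes 24.

1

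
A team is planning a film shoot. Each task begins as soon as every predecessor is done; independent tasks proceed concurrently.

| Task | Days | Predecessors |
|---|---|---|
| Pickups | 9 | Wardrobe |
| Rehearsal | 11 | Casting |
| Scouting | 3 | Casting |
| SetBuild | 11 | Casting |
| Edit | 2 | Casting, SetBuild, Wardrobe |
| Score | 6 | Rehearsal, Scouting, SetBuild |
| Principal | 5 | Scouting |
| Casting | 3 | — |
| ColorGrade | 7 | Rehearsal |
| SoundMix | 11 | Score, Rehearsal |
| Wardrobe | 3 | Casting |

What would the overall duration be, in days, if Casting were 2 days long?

30

As given, the longest chain is Casting→SetBuild→Score→SoundMix = 3+11+6+11 = 31, so the finish is 31 days.
Since Casting is critical, the -1 change carries straight to that chain (now 30 days).
No other chain overtakes it, so the finish is 30 days.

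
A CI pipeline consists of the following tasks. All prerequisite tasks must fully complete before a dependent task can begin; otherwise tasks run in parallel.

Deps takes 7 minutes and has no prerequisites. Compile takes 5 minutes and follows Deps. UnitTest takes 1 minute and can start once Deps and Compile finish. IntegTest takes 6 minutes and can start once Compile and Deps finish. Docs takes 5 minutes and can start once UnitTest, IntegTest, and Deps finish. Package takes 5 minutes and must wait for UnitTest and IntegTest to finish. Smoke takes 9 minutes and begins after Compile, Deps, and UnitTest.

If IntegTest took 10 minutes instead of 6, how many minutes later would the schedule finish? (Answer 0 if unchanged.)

4

Critical path before the change: Deps→Compile→IntegTest→Docs = 7+5+6+5 = 23 giving 23 minutes.
Since IntegTest is critical, the +4 change carries straight to that chain (now 27 minutes).
No other chain overtakes it, so the finish is 27 minutes.
Change in finish: 27 − 23 = +4 minutes.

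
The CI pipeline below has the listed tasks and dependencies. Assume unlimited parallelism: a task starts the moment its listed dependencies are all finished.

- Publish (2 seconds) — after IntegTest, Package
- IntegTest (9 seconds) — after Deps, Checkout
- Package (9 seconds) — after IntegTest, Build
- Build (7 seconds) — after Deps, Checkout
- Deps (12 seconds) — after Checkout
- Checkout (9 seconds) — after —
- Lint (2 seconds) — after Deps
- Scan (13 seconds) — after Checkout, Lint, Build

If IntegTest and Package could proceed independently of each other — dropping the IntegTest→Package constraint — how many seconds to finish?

Before: longest chain Checkout→Deps→IntegTest→Package→Publish = 9+12+9+9+2 = 41, finish 41.
Without IntegTest→Package, Package's earliest start moves from 30 to 28.
New critical path: Checkout→Deps→Build→Scan = 9+12+7+13 = 41 ⇒ 41 seconds.

41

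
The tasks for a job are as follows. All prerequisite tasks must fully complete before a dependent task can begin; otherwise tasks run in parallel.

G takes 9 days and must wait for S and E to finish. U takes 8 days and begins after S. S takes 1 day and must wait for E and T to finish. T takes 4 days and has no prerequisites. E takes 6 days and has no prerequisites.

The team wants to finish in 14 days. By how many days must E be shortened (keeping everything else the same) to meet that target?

Current finish: 16 days; target: 14.
E is on every critical path, so each day cut from E cuts the finish by one (this holds down to a finish of 14).
Need 16 − 14 = 2 days off E → E becomes 4 days, finish becomes 14.

2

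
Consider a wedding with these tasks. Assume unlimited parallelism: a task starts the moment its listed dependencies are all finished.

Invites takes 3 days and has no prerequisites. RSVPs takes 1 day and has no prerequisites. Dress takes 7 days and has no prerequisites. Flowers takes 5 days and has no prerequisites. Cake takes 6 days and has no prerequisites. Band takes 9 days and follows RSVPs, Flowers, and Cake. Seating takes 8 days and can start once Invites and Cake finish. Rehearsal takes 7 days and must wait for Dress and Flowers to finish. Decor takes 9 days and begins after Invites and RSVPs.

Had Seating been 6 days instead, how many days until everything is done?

Baseline: Cake→Band = 6+9 = 15 → 15 days.
Seating has 1 day of float (longest path through it is 14).
No other chain overtakes it, so the finish is 15 days.

15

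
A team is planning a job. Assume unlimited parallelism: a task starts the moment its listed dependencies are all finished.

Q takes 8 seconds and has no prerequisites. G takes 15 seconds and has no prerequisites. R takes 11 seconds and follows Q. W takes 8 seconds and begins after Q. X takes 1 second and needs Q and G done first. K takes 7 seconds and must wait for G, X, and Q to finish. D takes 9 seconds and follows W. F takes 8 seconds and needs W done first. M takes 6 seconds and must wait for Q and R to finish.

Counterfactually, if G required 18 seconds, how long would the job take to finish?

26

As given, the longest chain is Q→R→M = 8+11+6 = 25, so the finish is 25 seconds.
G is off the critical path — its longest chain is 23 seconds, giving 2 of slack.
New critical path: G→X→K = 18+1+7 = 26 ⇒ 26 seconds.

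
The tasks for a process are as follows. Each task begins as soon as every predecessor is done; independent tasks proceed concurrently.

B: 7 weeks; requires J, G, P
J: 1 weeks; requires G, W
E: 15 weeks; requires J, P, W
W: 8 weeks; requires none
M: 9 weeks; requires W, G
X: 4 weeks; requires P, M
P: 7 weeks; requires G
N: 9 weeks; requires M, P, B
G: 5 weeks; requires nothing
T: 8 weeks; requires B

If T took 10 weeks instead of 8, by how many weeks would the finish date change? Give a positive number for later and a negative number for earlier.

1

Baseline: G→P→B→N = 5+7+7+9 = 28 → 28 weeks.
The longest path through T is only 27 weeks, so T has float 1.
Now G→P→B→T = 5+7+7+10 = 29 is longest, so the finish becomes 29 weeks.
Change in finish: 29 − 28 = +1 weeks.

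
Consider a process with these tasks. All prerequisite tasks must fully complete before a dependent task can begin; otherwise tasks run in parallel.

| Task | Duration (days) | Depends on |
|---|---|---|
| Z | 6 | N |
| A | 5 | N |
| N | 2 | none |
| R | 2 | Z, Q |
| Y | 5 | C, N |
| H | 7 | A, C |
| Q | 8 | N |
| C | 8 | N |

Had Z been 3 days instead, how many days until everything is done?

17

Critical path before the change: N→C→H = 2+8+7 = 17 giving 17 days.
Z is off the critical path — its longest chain is 10 days, giving 7 of slack.
The critical path is still N→C→H; finish is now 17 days.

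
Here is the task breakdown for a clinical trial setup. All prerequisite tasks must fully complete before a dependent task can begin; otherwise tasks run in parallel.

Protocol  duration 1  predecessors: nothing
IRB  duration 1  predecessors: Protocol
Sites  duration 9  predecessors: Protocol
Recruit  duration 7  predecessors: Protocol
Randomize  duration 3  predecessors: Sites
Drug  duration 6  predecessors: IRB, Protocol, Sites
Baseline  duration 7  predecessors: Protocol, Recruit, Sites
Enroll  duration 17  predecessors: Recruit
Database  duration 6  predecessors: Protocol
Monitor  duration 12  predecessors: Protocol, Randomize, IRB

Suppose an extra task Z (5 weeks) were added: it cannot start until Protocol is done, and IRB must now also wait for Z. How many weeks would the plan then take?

25

Originally the plan takes 25 weeks.
With Z inserted, IRB now waits for max(Protocol, Z).
New critical path: Protocol→Sites→Randomize→Monitor = 1+9+3+12 = 25 ⇒ 25 weeks.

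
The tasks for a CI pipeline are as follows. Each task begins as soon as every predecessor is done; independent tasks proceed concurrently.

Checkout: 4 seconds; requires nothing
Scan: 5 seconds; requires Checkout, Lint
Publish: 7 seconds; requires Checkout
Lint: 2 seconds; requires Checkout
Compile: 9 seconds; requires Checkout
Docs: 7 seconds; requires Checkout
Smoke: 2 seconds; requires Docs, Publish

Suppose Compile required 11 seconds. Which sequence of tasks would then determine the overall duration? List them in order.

Checkout, Compile

Actual critical path: Checkout→Compile = 4+9 = 13 ⇒ 13 seconds.
Compile is on the critical path; changing it to 11 makes that path 15 seconds.
No other chain overtakes it, so the finish is 15 seconds.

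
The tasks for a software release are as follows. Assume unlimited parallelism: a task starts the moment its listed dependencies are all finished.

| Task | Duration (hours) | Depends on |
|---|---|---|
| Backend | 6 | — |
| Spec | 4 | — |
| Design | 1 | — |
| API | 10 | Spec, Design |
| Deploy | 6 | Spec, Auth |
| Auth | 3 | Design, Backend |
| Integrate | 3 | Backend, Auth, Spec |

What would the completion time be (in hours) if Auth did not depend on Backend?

Before: longest chain Backend→Auth→Deploy = 6+3+6 = 15, finish 15.
Without Backend→Auth, Auth's earliest start moves from 6 to 1.
After: Spec→API = 4+10 = 14 → 14 hours.

14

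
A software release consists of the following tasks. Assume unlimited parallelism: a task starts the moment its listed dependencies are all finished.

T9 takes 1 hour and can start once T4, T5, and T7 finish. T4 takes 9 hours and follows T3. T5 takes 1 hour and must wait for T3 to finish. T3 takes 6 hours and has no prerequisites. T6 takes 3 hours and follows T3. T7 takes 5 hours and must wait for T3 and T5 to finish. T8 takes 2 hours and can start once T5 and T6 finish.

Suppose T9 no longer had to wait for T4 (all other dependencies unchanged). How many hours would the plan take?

15

With the dependency in place, T3→T4→T9 = 6+9+1 = 16 sets the finish at 16 hours.
Without T4→T9, T9's earliest start moves from 15 to 12.
The longest chain is now T3→T4 = 6+9 = 15, so the plan takes 15 hours.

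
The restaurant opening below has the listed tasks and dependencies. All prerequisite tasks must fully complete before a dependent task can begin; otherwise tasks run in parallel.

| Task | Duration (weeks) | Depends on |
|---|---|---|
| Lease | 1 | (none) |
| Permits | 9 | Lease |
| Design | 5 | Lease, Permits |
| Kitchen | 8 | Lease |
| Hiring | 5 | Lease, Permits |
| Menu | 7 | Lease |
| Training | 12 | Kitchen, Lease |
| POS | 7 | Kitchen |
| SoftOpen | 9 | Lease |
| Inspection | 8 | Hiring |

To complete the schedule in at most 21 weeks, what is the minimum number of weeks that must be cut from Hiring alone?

2

Current finish: 23 weeks; target: 21.
Hiring is on every critical path, so each week cut from Hiring cuts the finish by one (this holds down to a finish of 21).
Need 23 − 21 = 2 weeks off Hiring → Hiring becomes 3 weeks, finish becomes 21.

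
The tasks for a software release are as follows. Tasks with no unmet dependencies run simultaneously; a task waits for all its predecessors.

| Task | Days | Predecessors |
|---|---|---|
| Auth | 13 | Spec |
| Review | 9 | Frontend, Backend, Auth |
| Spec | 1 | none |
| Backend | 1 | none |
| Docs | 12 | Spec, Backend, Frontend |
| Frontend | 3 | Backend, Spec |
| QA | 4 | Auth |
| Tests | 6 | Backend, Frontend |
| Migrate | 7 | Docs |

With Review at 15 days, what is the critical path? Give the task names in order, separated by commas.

Critical path before the change: Spec→Auth→Review = 1+13+9 = 23 giving 23 days.
Review is on the critical path; changing it to 15 makes that path 29 days.
The critical path is still Spec→Auth→Review; finish is now 29 days.

Spec, Auth, Review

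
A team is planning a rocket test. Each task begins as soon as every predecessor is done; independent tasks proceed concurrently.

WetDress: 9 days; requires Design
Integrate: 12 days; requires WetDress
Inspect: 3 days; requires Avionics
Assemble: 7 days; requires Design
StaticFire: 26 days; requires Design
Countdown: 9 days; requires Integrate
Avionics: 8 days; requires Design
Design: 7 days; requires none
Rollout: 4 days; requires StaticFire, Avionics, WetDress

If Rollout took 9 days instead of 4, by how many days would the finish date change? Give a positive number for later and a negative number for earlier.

5

As given, the longest chain is Design→StaticFire→Rollout = 7+26+4 = 37, so the finish is 37 days.
Rollout is on the critical path; changing it to 9 makes that path 42 days.
The critical path is still Design→StaticFire→Rollout; finish is now 42 days.
Change in finish: 42 − 37 = +5 days.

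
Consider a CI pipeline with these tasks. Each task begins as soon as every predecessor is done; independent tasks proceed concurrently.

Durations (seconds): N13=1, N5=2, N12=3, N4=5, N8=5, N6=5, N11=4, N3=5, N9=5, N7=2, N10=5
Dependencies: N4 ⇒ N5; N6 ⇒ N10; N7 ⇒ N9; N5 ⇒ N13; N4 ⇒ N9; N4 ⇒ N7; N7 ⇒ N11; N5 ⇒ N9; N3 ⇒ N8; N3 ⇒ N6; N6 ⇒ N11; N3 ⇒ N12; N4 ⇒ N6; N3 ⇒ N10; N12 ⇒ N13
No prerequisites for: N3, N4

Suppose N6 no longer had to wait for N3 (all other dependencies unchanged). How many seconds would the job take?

Original critical path: N3→N6→N10 = 5+5+5 = 15 ⇒ 15 seconds.
Dropping N3→N6 doesn't change N6's earliest start (5); another predecessor still binds.
After: N4→N6→N10 = 5+5+5 = 15 → 15 seconds.

15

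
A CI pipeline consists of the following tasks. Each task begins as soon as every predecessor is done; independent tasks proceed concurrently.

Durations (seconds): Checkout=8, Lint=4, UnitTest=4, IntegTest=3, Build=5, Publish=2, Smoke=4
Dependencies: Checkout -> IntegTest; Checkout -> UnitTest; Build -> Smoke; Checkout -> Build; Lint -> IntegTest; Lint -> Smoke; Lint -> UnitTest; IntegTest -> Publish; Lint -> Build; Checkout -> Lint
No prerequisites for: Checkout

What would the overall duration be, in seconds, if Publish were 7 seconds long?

Actual critical path: Checkout→Lint→Build→Smoke = 8+4+5+4 = 21 ⇒ 21 seconds.
The longest path through Publish is only 17 seconds, so Publish has float 4.
The binding chain switches to Checkout→Lint→IntegTest→Publish = 8+4+3+7 = 22; finish 22 seconds.

22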